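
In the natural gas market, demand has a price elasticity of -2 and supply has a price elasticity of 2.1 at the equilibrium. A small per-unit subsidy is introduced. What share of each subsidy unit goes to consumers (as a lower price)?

Consumer share = 21/41

For a small subsidy around the equilibrium, the benefit split depends on the relative slopes, which at a point are proportional to the elasticities.
Buyer share = εs/(εs + |εd|) = 2.1/(2.1 + 2) = 21/41; seller share = |εd|/(εs + |εd|) = 20/41.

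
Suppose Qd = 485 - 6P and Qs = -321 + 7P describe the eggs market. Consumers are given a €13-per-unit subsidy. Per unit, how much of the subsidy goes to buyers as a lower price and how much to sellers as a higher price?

Buyers gain €7 per unit; sellers gain €6 per unit

Pre-subsidy: 485 - 6P = -321 + 7P gives P* = 62, Q* = 113.
With the rebate, buyers effectively pay Pb = Ps − 13, where Ps is the price sellers receive.
Demand in terms of Ps becomes Qd = 485 − 6(Ps − 13) = 563 - 6Ps. Setting this equal to supply: 563 - 6Ps = -321 + 7Ps, so Ps = 68.
Buyers pay Pb = 68 − 13 = 55; Q' = -321 + 7·68 = 155.
Buyers' price falls by P* − Pb = 62 − 55 = 7; sellers' price rises by Ps − P* = 68 − 62 = 6.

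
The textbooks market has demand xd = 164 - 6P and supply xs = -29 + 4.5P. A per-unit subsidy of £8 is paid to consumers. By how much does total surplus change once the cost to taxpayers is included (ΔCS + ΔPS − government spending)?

Pre-subsidy: 164 - 6P = -29 + 4.5P gives P* = 386/21, x* = 376/7.
With the rebate, buyers effectively pay Pb = Ps − 8, where Ps is the price sellers receive.
Demand in terms of Ps becomes xd = 164 − 6(Ps − 8) = 212 - 6Ps. Setting this equal to supply: 212 - 6Ps = -29 + 4.5Ps, so Ps = 482/21.
Buyers pay Pb = 482/21 − 8 = 314/21; x' = -29 + 4.5·(482/21) = 520/7.
ΔCS = ½(376/7 + 520/7)(386/21 − 314/21) = 1536/7; ΔPS = ½(376/7 + 520/7)(482/21 − 386/21) = 2048/7.
Government spending = 8 × 520/7 = 4160/7.
Net change = 1536/7 + 2048/7 − 4160/7 = -576/7. The loss equals the DWL triangle ½·8·144/7.

Net change in total surplus = -576/7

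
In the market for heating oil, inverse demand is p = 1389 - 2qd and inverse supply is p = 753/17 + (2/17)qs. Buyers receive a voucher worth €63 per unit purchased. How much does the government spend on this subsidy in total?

Pre-subsidy: 1389 - 2q = 753/17 + (2/17)q gives q* = 635 and p* = 119.
With the rebate, buyers effectively pay pb = ps − 63, where ps is the price sellers receive.
On the curves, pb = 1389 - 2q and ps = 753/17 + (2/17)q; the wedge ps − pb = 63 gives 753/17 + (2/17)q − (1389 - 2q) = 63, so q' = 664.75.
Then pb = 1389 − 2·664.75 = 59.5 and ps = 753/17 + (2/17)·664.75 = 122.5.
Government outlay = subsidy × quantity = 63 × 664.75 = 41879.25.

Government cost = €41879.25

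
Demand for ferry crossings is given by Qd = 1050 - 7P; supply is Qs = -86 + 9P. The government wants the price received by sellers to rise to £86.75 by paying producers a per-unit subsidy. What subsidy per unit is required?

Required subsidy s = £36 per unit

At a seller price of 86.75, quantity supplied is -86 + 9·86.75 = 694.75.
Buyers absorb 694.75 only when they pay Pb with 1050 − 7·Pb = 694.75, i.e. Pb = 50.75.
s = Ps − Pb = 86.75 − 50.75 = 36.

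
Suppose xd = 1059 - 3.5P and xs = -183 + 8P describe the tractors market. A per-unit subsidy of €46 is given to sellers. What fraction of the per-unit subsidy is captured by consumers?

Pre-subsidy: 1059 - 3.5P = -183 + 8P gives P* = 108, x* = 681.
With the subsidy, sellers receive Ps = Pb + 46 for each unit, where Pb is the price buyers pay.
Supply in terms of Pb becomes xs = -183 + 8(Pb + 46) = 185 + 8Pb. Setting this equal to demand: 1059 - 3.5Pb = 185 + 8Pb, so Pb = 76.
Sellers receive Ps = 76 + 46 = 122; x' = 1059 − 3.5·76 = 793.
Buyers' price falls by P* − Pb = 108 − 76 = 32; sellers' price rises by Ps − P* = 122 − 108 = 14.
So consumers capture 32/46 = 16/23 of each unit of subsidy.

Consumer share = 16/23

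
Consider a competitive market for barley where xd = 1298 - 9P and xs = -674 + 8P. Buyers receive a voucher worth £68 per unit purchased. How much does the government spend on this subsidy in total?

Pre-subsidy: 1298 - 9P = -674 + 8P gives P* = 116, x* = 254.
With the rebate, buyers effectively pay Pb = Ps − 68, where Ps is the price sellers receive.
Demand in terms of Ps becomes xd = 1298 − 9(Ps − 68) = 1910 - 9Ps. Setting this equal to supply: 1910 - 9Ps = -674 + 8Ps, so Ps = 152.
Buyers pay Pb = 152 − 68 = 84; x' = -674 + 8·152 = 542.
Government outlay = subsidy × quantity = 68 × 542 = 36856.

Government cost = £36856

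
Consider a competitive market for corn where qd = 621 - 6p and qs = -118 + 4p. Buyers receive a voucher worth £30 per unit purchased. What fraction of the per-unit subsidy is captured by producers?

Pre-subsidy: 621 - 6p = -118 + 4p gives p* = 73.9, q* = 177.6.
With the rebate, buyers effectively pay pb = ps − 30, where ps is the price sellers receive.
Demand in terms of ps becomes qd = 621 − 6(ps − 30) = 801 - 6ps. Setting this equal to supply: 801 - 6ps = -118 + 4ps, so ps = 91.9.
Buyers pay pb = 91.9 − 30 = 61.9; q' = -118 + 4·91.9 = 249.6.
Buyers' price falls by p* − pb = 73.9 − 61.9 = 12; sellers' price rises by ps − p* = 91.9 − 73.9 = 18.
So producers capture 18/30 = 0.6 of each unit of subsidy.

Producer share = 0.6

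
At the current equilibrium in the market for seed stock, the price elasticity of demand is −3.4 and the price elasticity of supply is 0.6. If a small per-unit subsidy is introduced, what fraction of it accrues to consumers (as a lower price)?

Consumer share = 0.15

For a small subsidy around the equilibrium, the benefit split depends on the relative slopes, which at a point are proportional to the elasticities.
Buyer share = εs/(εs + |εd|) = 0.6/(0.6 + 3.4) = 0.15; seller share = |εd|/(εs + |εd|) = 0.85.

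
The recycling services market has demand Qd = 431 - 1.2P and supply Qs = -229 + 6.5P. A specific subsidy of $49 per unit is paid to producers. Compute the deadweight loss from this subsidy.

Pre-subsidy: 431 - 1.2P = -229 + 6.5P gives P* = 600/7, Q* = 2297/7.
With the subsidy, sellers receive Ps = Pb + 49 for each unit, where Pb is the price buyers pay.
Supply in terms of Pb becomes Qs = -229 + 6.5(Pb + 49) = 89.5 + 6.5Pb. Setting this equal to demand: 431 - 1.2Pb = 89.5 + 6.5Pb, so Pb = 3415/77.
Sellers receive Ps = 3415/77 + 49 = 7188/77; Q' = 431 − 1.2·(3415/77) = 29089/77.
The subsidy expands output by 29089/77 − 2297/7 = 546/11 past the efficient level; on those units the gap between marginal cost and willingness to pay runs from 0 up to 49.
DWL = ½ × 49 × 546/11 = 13377/11.

Deadweight loss = 13377/11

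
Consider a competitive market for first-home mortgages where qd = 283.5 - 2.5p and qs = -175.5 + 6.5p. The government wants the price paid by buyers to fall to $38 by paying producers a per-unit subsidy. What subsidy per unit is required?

At a buyer price of 38, quantity demanded is 283.5 − 2.5·38 = 188.5.
Sellers supply 188.5 only when they receive ps with -175.5 + 6.5·ps = 188.5, i.e. ps = 56.
s = ps − pb = 56 − 38 = 18.

Required subsidy s = $18 per unit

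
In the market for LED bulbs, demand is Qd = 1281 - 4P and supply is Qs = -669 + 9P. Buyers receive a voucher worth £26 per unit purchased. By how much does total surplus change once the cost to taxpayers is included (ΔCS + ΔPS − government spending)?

Net change in total surplus = -£936

Pre-subsidy: 1281 - 4P = -669 + 9P gives P* = 150, Q* = 681.
With the rebate, buyers effectively pay Pb = Ps − 26, where Ps is the price sellers receive.
Demand in terms of Ps becomes Qd = 1281 − 4(Ps − 26) = 1385 - 4Ps. Setting this equal to supply: 1385 - 4Ps = -669 + 9Ps, so Ps = 158.
Buyers pay Pb = 158 − 26 = 132; Q' = -669 + 9·158 = 753.
ΔCS = ½(681 + 753)(150 − 132) = 12906; ΔPS = ½(681 + 753)(158 − 150) = 5736.
Government spending = 26 × 753 = 19578.
Net change = 12906 + 5736 − 19578 = -936. The loss equals the DWL triangle ½·26·72.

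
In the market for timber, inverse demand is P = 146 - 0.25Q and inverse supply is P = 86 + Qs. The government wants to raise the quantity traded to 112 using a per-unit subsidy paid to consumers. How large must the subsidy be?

At Q = 112, from the demand curve buyers pay Pb = 146 − 0.25·112 = 118; from the supply curve sellers need Ps = 86 + 1·112 = 198.
The subsidy must fill the gap: s = Ps − Pb = 198 − 118 = 80.

Required subsidy s = 80 per unit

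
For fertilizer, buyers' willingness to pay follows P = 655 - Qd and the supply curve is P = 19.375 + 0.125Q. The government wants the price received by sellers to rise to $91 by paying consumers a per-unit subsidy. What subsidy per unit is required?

At a seller price of 91, quantity supplied is -155 + 8·91 = 573.
Buyers absorb 573 only when they pay Pb = 655 − 1·573 = 82.
s = Ps − Pb = 91 − 82 = 9.

Required subsidy s = $9 per unit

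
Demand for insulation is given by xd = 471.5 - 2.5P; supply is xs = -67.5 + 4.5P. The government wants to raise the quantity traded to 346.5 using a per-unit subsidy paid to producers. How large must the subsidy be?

Required subsidy s = 42 per unit

At x = 346.5, invert demand for the buyer price: Pb = (471.5 − 346.5)/2.5 = 50; invert supply for the seller price: Ps = (346.5 − (-67.5))/4.5 = 92.
The subsidy must fill the gap: s = Ps − Pb = 92 − 50 = 42.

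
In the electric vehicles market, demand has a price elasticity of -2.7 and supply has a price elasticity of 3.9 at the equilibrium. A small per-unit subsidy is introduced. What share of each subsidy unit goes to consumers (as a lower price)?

For a small subsidy around the equilibrium, the benefit split depends on the relative slopes, which at a point are proportional to the elasticities.
Buyer share = εs/(εs + |εd|) = 3.9/(3.9 + 2.7) = 13/22; seller share = |εd|/(εs + |εd|) = 9/22.

Consumer share = 13/22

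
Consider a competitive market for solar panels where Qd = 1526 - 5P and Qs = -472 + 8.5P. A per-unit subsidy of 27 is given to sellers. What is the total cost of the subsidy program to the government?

Pre-subsidy: 1526 - 5P = -472 + 8.5P gives P* = 148, Q* = 786.
With the subsidy, sellers receive Ps = Pb + 27 for each unit, where Pb is the price buyers pay.
Supply in terms of Pb becomes Qs = -472 + 8.5(Pb + 27) = -242.5 + 8.5Pb. Setting this equal to demand: 1526 - 5Pb = -242.5 + 8.5Pb, so Pb = 131.
Sellers receive Ps = 131 + 27 = 158; Q' = 1526 − 5·131 = 871.
Government outlay = subsidy × quantity = 27 × 871 = 23517.

Government cost = 23517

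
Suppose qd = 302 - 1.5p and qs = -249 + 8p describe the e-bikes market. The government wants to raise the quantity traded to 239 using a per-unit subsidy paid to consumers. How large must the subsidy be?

Required subsidy s = 19 per unit

At q = 239, invert demand for the buyer price: pb = (302 − 239)/1.5 = 42; invert supply for the seller price: ps = (239 − (-249))/8 = 61.
The subsidy must fill the gap: s = ps − pb = 61 − 42 = 19.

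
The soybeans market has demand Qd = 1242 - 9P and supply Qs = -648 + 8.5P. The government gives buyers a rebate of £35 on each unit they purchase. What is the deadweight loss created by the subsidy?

Pre-subsidy: 1242 - 9P = -648 + 8.5P gives P* = 108, Q* = 270.
With the rebate, buyers effectively pay Pb = Ps − 35, where Ps is the price sellers receive.
Demand in terms of Ps becomes Qd = 1242 − 9(Ps − 35) = 1557 - 9Ps. Setting this equal to supply: 1557 - 9Ps = -648 + 8.5Ps, so Ps = 126.
Buyers pay Pb = 126 − 35 = 91; Q' = -648 + 8.5·126 = 423.
The subsidy expands output by 423 − 270 = 153 past the efficient level; on those units the gap between marginal cost and willingness to pay runs from 0 up to 35.
DWL = ½ × 35 × 153 = 2677.5.

Deadweight loss = £2677.5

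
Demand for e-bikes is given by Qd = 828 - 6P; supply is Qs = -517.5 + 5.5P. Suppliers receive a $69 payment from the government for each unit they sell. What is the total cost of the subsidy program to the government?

Government cost = $22356

Pre-subsidy: 828 - 6P = -517.5 + 5.5P gives P* = 117, Q* = 126.
With the subsidy, sellers receive Ps = Pb + 69 for each unit, where Pb is the price buyers pay.
Supply in terms of Pb becomes Qs = -517.5 + 5.5(Pb + 69) = -138 + 5.5Pb. Setting this equal to demand: 828 - 6Pb = -138 + 5.5Pb, so Pb = 84.
Sellers receive Ps = 84 + 69 = 153; Q' = 828 − 6·84 = 324.
Government outlay = subsidy × quantity = 69 × 324 = 22356.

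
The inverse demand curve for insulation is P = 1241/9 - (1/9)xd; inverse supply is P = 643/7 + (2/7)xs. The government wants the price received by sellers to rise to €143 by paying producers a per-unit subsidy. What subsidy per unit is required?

Required subsidy s = €25 per unit

At a seller price of 143, quantity supplied is -321.5 + 3.5·143 = 179.
Buyers absorb 179 only when they pay Pb = 1241/9 − (1/9)·179 = 118.
s = Ps − Pb = 143 − 118 = 25.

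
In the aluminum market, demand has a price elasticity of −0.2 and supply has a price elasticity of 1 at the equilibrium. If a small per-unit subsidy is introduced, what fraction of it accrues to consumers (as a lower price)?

For a small subsidy around the equilibrium, the benefit split depends on the relative slopes, which at a point are proportional to the elasticities.
Buyer share = εs/(εs + |εd|) = 1/(1 + 0.2) = 5/6; seller share = |εd|/(εs + |εd|) = 1/6.

Consumer share = 5/6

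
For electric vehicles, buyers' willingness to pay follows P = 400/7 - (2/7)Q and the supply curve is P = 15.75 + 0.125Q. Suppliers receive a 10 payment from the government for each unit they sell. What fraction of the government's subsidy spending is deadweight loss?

DWL / government spending = 140/1439

Pre-subsidy: 400/7 - (2/7)Q = 15.75 + 0.125Q gives Q* = 2318/23 and P* = 652/23.
With the subsidy, sellers receive Ps = Pb + 10 for each unit, where Pb is the price buyers pay.
On the curves, Pb = 400/7 - (2/7)Q and Ps = 15.75 + 0.125Q; the wedge Ps − Pb = 10 gives 15.75 + 0.125Q − (400/7 - (2/7)Q) = 10, so Q' = 2878/23.
Then Pb = 400/7 − (2/7)·(2878/23) = 492/23 and Ps = 15.75 + 0.125·(2878/23) = 722/23.
ΔCS = ½(2318/23 + 2878/23)(652/23 − 492/23) = 415680/529; ΔPS = ½(2318/23 + 2878/23)(722/23 − 652/23) = 181860/529.
Government spending = 10 × 2878/23 = 28780/23.
DWL = ½ × 10 × (2878/23 − 2318/23) = 2800/23; fraction = (2800/23) / (28780/23) = 140/1439.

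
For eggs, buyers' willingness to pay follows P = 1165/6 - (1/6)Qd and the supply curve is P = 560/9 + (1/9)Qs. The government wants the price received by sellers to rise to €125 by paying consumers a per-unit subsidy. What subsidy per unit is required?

At a seller price of 125, quantity supplied is -560 + 9·125 = 565.
Buyers absorb 565 only when they pay Pb = 1165/6 − (1/6)·565 = 100.
s = Ps − Pb = 125 − 100 = 25.

Required subsidy s = €25 per unit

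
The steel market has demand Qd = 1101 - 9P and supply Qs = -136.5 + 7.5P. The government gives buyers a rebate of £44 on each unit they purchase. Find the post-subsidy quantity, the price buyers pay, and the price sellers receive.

Q' = 606; buyers pay £55; sellers receive £99

Pre-subsidy: 1101 - 9P = -136.5 + 7.5P gives P* = 75, Q* = 426.
With the rebate, buyers effectively pay Pb = Ps − 44, where Ps is the price sellers receive.
Demand in terms of Ps becomes Qd = 1101 − 9(Ps − 44) = 1497 - 9Ps. Setting this equal to supply: 1497 - 9Ps = -136.5 + 7.5Ps, so Ps = 99.
Buyers pay Pb = 99 − 44 = 55; Q' = -136.5 + 7.5·99 = 606.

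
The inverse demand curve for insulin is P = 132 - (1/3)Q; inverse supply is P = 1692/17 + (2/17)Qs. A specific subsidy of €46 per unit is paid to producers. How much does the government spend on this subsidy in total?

Pre-subsidy: 132 - (1/3)Q = 1692/17 + (2/17)Q gives Q* = 72 and P* = 108.
With the subsidy, sellers receive Ps = Pb + 46 for each unit, where Pb is the price buyers pay.
On the curves, Pb = 132 - (1/3)Q and Ps = 1692/17 + (2/17)Q; the wedge Ps − Pb = 46 gives 1692/17 + (2/17)Q − (132 - (1/3)Q) = 46, so Q' = 174.
Then Pb = 132 − (1/3)·174 = 74 and Ps = 1692/17 + (2/17)·174 = 120.
Government outlay = subsidy × quantity = 46 × 174 = 8004.

Government cost = €8004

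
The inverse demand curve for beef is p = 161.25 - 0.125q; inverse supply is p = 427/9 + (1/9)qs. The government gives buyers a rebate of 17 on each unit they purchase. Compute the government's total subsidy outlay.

Pre-subsidy: 161.25 - 0.125q = 427/9 + (1/9)q gives q* = 482 and p* = 101.
With the rebate, buyers effectively pay pb = ps − 17, where ps is the price sellers receive.
On the curves, pb = 161.25 - 0.125q and ps = 427/9 + (1/9)q; the wedge ps − pb = 17 gives 427/9 + (1/9)q − (161.25 - 0.125q) = 17, so q' = 554.
Then pb = 161.25 − 0.125·554 = 92 and ps = 427/9 + (1/9)·554 = 109.
Government outlay = subsidy × quantity = 17 × 554 = 9418.

Government cost = 9418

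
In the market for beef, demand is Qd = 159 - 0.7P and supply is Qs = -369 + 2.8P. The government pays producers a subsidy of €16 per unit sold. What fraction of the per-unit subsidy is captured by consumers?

Consumer share = 0.8

Pre-subsidy: 159 - 0.7P = -369 + 2.8P gives P* = 1056/7, Q* = 53.4.
With the subsidy, sellers receive Ps = Pb + 16 for each unit, where Pb is the price buyers pay.
Supply in terms of Pb becomes Qs = -369 + 2.8(Pb + 16) = -324.2 + 2.8Pb. Setting this equal to demand: 159 - 0.7Pb = -324.2 + 2.8Pb, so Pb = 4832/35.
Sellers receive Ps = 4832/35 + 16 = 5392/35; Q' = 159 − 0.7·(4832/35) = 62.36.
Buyers' price falls by P* − Pb = 1056/7 − 4832/35 = 12.8; sellers' price rises by Ps − P* = 5392/35 − 1056/7 = 3.2.
So consumers capture 12.8/16 = 0.8 of each unit of subsidy.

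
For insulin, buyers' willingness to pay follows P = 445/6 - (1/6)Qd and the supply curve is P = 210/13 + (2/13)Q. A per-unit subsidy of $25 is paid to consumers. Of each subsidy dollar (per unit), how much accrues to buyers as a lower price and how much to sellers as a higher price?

Pre-subsidy: 445/6 - (1/6)Q = 210/13 + (2/13)Q gives Q* = 181 and P* = 44.
With the rebate, buyers effectively pay Pb = Ps − 25, where Ps is the price sellers receive.
On the curves, Pb = 445/6 - (1/6)Q and Ps = 210/13 + (2/13)Q; the wedge Ps − Pb = 25 gives 210/13 + (2/13)Q − (445/6 - (1/6)Q) = 25, so Q' = 259.
Then Pb = 445/6 − (1/6)·259 = 31 and Ps = 210/13 + (2/13)·259 = 56.
Buyers' price falls by P* − Pb = 44 − 31 = 13; sellers' price rises by Ps − P* = 56 − 44 = 12.

Buyers gain $13 per unit; sellers gain $12 per unit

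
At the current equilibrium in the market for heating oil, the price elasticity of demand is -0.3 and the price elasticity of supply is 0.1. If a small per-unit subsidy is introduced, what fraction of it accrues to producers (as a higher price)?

For a small subsidy around the equilibrium, the benefit split depends on the relative slopes, which at a point are proportional to the elasticities.
Buyer share = εs/(εs + |εd|) = 0.1/(0.1 + 0.3) = 0.25; seller share = |εd|/(εs + |εd|) = 0.75.
So producers capture 0.75 of the subsidy.

Producer share = 0.75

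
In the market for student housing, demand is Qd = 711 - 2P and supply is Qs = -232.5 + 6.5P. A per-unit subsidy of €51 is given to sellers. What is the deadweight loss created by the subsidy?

Deadweight loss = €1989

Pre-subsidy: 711 - 2P = -232.5 + 6.5P gives P* = 111, Q* = 489.
With the subsidy, sellers receive Ps = Pb + 51 for each unit, where Pb is the price buyers pay.
Supply in terms of Pb becomes Qs = -232.5 + 6.5(Pb + 51) = 99 + 6.5Pb. Setting this equal to demand: 711 - 2Pb = 99 + 6.5Pb, so Pb = 72.
Sellers receive Ps = 72 + 51 = 123; Q' = 711 − 2·72 = 567.
The subsidy expands output by 567 − 489 = 78 past the efficient level; on those units the gap between marginal cost and willingness to pay runs from 0 up to 51.
DWL = ½ × 51 × 78 = 1989.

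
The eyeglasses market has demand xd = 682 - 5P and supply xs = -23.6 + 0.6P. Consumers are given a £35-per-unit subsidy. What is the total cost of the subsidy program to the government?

Government cost = £2476.25

Pre-subsidy: 682 - 5P = -23.6 + 0.6P gives P* = 126, x* = 52.
With the rebate, buyers effectively pay Pb = Ps − 35, where Ps is the price sellers receive.
Demand in terms of Ps becomes xd = 682 − 5(Ps − 35) = 857 - 5Ps. Setting this equal to supply: 857 - 5Ps = -23.6 + 0.6Ps, so Ps = 157.25.
Buyers pay Pb = 157.25 − 35 = 122.25; x' = -23.6 + 0.6·157.25 = 70.75.
Government outlay = subsidy × quantity = 35 × 70.75 = 2476.25.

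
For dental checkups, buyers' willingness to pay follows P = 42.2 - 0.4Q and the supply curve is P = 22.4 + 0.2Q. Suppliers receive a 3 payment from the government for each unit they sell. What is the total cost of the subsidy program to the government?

Government cost = 114

Pre-subsidy: 42.2 - 0.4Q = 22.4 + 0.2Q gives Q* = 33 and P* = 29.
With the subsidy, sellers receive Ps = Pb + 3 for each unit, where Pb is the price buyers pay.
On the curves, Pb = 42.2 - 0.4Q and Ps = 22.4 + 0.2Q; the wedge Ps − Pb = 3 gives 22.4 + 0.2Q − (42.2 - 0.4Q) = 3, so Q' = 38.
Then Pb = 42.2 − 0.4·38 = 27 and Ps = 22.4 + 0.2·38 = 30.
Government outlay = subsidy × quantity = 3 × 38 = 114.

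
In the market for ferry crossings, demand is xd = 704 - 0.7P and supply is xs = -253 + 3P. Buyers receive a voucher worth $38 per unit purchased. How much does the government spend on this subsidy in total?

Government cost = 765586/37

Pre-subsidy: 704 - 0.7P = -253 + 3P gives P* = 9570/37, x* = 19349/37.
With the rebate, buyers effectively pay Pb = Ps − 38, where Ps is the price sellers receive.
Demand in terms of Ps becomes xd = 704 − 0.7(Ps − 38) = 730.6 - 0.7Ps. Setting this equal to supply: 730.6 - 0.7Ps = -253 + 3Ps, so Ps = 9836/37.
Buyers pay Pb = 9836/37 − 38 = 8430/37; x' = -253 + 3·(9836/37) = 20147/37.
Government outlay = subsidy × quantity = 38 × 20147/37 = 765586/37.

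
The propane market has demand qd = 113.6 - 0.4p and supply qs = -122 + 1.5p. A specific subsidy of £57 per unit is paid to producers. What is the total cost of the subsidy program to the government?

Government cost = £4674

Pre-subsidy: 113.6 - 0.4p = -122 + 1.5p gives p* = 124, q* = 64.
With the subsidy, sellers receive ps = pb + 57 for each unit, where pb is the price buyers pay.
Supply in terms of pb becomes qs = -122 + 1.5(pb + 57) = -36.5 + 1.5pb. Setting this equal to demand: 113.6 - 0.4pb = -36.5 + 1.5pb, so pb = 79.
Sellers receive ps = 79 + 57 = 136; q' = 113.6 − 0.4·79 = 82.
Government outlay = subsidy × quantity = 57 × 82 = 4674.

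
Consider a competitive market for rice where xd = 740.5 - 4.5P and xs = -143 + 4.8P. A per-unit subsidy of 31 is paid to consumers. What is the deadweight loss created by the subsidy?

Deadweight loss = 1116

Pre-subsidy: 740.5 - 4.5P = -143 + 4.8P gives P* = 95, x* = 313.
With the rebate, buyers effectively pay Pb = Ps − 31, where Ps is the price sellers receive.
Demand in terms of Ps becomes xd = 740.5 − 4.5(Ps − 31) = 880 - 4.5Ps. Setting this equal to supply: 880 - 4.5Ps = -143 + 4.8Ps, so Ps = 110.
Buyers pay Pb = 110 − 31 = 79; x' = -143 + 4.8·110 = 385.
The subsidy expands output by 385 − 313 = 72 past the efficient level; on those units the gap between marginal cost and willingness to pay runs from 0 up to 31.
DWL = ½ × 31 × 72 = 1116.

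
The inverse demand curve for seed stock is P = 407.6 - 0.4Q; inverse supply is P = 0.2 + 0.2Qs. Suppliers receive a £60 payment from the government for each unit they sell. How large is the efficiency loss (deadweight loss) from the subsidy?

Deadweight loss = £3000

Pre-subsidy: 407.6 - 0.4Q = 0.2 + 0.2Q gives Q* = 679 and P* = 136.
With the subsidy, sellers receive Ps = Pb + 60 for each unit, where Pb is the price buyers pay.
On the curves, Pb = 407.6 - 0.4Q and Ps = 0.2 + 0.2Q; the wedge Ps − Pb = 60 gives 0.2 + 0.2Q − (407.6 - 0.4Q) = 60, so Q' = 779.
Then Pb = 407.6 − 0.4·779 = 96 and Ps = 0.2 + 0.2·779 = 156.
The subsidy expands output by 779 − 679 = 100 past the efficient level; on those units the gap between marginal cost and willingness to pay runs from 0 up to 60.
DWL = ½ × 60 × 100 = 3000.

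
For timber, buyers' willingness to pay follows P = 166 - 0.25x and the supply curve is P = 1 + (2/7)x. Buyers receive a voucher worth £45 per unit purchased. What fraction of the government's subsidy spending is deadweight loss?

Pre-subsidy: 166 - 0.25x = 1 + (2/7)x gives x* = 308 and P* = 89.
With the rebate, buyers effectively pay Pb = Ps − 45, where Ps is the price sellers receive.
On the curves, Pb = 166 - 0.25x and Ps = 1 + (2/7)x; the wedge Ps − Pb = 45 gives 1 + (2/7)x − (166 - 0.25x) = 45, so x' = 392.
Then Pb = 166 − 0.25·392 = 68 and Ps = 1 + (2/7)·392 = 113.
ΔCS = ½(308 + 392)(89 − 68) = 7350; ΔPS = ½(308 + 392)(113 − 89) = 8400.
Government spending = 45 × 392 = 17640.
DWL = ½ × 45 × (392 − 308) = 1890; fraction = 1890 / 17640 = 3/28.

DWL / government spending = 3/28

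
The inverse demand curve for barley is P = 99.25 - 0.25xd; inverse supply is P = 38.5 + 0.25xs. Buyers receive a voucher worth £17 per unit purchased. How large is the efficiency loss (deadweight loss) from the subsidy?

Deadweight loss = £289

Pre-subsidy: 99.25 - 0.25x = 38.5 + 0.25x gives x* = 121.5 and P* = 68.875.
With the rebate, buyers effectively pay Pb = Ps − 17, where Ps is the price sellers receive.
On the curves, Pb = 99.25 - 0.25x and Ps = 38.5 + 0.25x; the wedge Ps − Pb = 17 gives 38.5 + 0.25x − (99.25 - 0.25x) = 17, so x' = 155.5.
Then Pb = 99.25 − 0.25·155.5 = 60.375 and Ps = 38.5 + 0.25·155.5 = 77.375.
The subsidy expands output by 155.5 − 121.5 = 34 past the efficient level; on those units the gap between marginal cost and willingness to pay runs from 0 up to 17.
DWL = ½ × 17 × 34 = 289.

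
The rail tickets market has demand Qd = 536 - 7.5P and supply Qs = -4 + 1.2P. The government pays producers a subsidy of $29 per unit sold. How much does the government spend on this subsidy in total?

Government cost = $2914

Pre-subsidy: 536 - 7.5P = -4 + 1.2P gives P* = 1800/29, Q* = 2044/29.
With the subsidy, sellers receive Ps = Pb + 29 for each unit, where Pb is the price buyers pay.
Supply in terms of Pb becomes Qs = -4 + 1.2(Pb + 29) = 30.8 + 1.2Pb. Setting this equal to demand: 536 - 7.5Pb = 30.8 + 1.2Pb, so Pb = 1684/29.
Sellers receive Ps = 1684/29 + 29 = 2525/29; Q' = 536 − 7.5·(1684/29) = 2914/29.
Government outlay = subsidy × quantity = 29 × 2914/29 = 2914.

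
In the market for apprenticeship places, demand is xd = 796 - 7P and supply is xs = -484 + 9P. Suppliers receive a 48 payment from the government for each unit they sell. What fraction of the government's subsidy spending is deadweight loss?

Pre-subsidy: 796 - 7P = -484 + 9P gives P* = 80, x* = 236.
With the subsidy, sellers receive Ps = Pb + 48 for each unit, where Pb is the price buyers pay.
Supply in terms of Pb becomes xs = -484 + 9(Pb + 48) = -52 + 9Pb. Setting this equal to demand: 796 - 7Pb = -52 + 9Pb, so Pb = 53.
Sellers receive Ps = 53 + 48 = 101; x' = 796 − 7·53 = 425.
ΔCS = ½(236 + 425)(80 − 53) = 8923.5; ΔPS = ½(236 + 425)(101 − 80) = 6940.5.
Government spending = 48 × 425 = 20400.
DWL = ½ × 48 × (425 − 236) = 4536; fraction = 4536 / 20400 = 189/850.

DWL / government spending = 189/850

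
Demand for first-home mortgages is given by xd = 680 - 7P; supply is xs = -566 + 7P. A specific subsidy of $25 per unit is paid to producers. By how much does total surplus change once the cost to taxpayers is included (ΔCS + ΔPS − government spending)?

Pre-subsidy: 680 - 7P = -566 + 7P gives P* = 89, x* = 57.
With the subsidy, sellers receive Ps = Pb + 25 for each unit, where Pb is the price buyers pay.
Supply in terms of Pb becomes xs = -566 + 7(Pb + 25) = -391 + 7Pb. Setting this equal to demand: 680 - 7Pb = -391 + 7Pb, so Pb = 76.5.
Sellers receive Ps = 76.5 + 25 = 101.5; x' = 680 − 7·76.5 = 144.5.
ΔCS = ½(57 + 144.5)(89 − 76.5) = 1259.375; ΔPS = ½(57 + 144.5)(101.5 − 89) = 1259.375.
Government spending = 25 × 144.5 = 3612.5.
Net change = 1259.375 + 1259.375 − 3612.5 = -1093.75. The loss equals the DWL triangle ½·25·87.5.

Net change in total surplus = -$1093.75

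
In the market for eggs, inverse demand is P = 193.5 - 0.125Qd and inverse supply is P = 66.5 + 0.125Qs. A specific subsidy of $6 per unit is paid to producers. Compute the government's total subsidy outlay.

Government cost = $3192

Pre-subsidy: 193.5 - 0.125Q = 66.5 + 0.125Q gives Q* = 508 and P* = 130.
With the subsidy, sellers receive Ps = Pb + 6 for each unit, where Pb is the price buyers pay.
On the curves, Pb = 193.5 - 0.125Q and Ps = 66.5 + 0.125Q; the wedge Ps − Pb = 6 gives 66.5 + 0.125Q − (193.5 - 0.125Q) = 6, so Q' = 532.
Then Pb = 193.5 − 0.125·532 = 127 and Ps = 66.5 + 0.125·532 = 133.
Government outlay = subsidy × quantity = 6 × 532 = 3192.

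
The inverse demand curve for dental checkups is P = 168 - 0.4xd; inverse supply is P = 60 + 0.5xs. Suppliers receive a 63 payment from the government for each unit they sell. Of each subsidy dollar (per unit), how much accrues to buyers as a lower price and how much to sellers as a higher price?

Pre-subsidy: 168 - 0.4x = 60 + 0.5x gives x* = 120 and P* = 120.
With the subsidy, sellers receive Ps = Pb + 63 for each unit, where Pb is the price buyers pay.
On the curves, Pb = 168 - 0.4x and Ps = 60 + 0.5x; the wedge Ps − Pb = 63 gives 60 + 0.5x − (168 - 0.4x) = 63, so x' = 190.
Then Pb = 168 − 0.4·190 = 92 and Ps = 60 + 0.5·190 = 155.
Buyers' price falls by P* − Pb = 120 − 92 = 28; sellers' price rises by Ps − P* = 155 − 120 = 35.

Buyers gain 28 per unit; sellers gain 35 per unit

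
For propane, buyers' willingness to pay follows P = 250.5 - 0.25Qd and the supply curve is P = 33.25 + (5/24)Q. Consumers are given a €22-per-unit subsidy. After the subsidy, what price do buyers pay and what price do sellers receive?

Pre-subsidy: 250.5 - 0.25Q = 33.25 + (5/24)Q gives Q* = 474 and P* = 132.
With the rebate, buyers effectively pay Pb = Ps − 22, where Ps is the price sellers receive.
On the curves, Pb = 250.5 - 0.25Q and Ps = 33.25 + (5/24)Q; the wedge Ps − Pb = 22 gives 33.25 + (5/24)Q − (250.5 - 0.25Q) = 22, so Q' = 522.
Then Pb = 250.5 − 0.25·522 = 120 and Ps = 33.25 + (5/24)·522 = 142.

Buyers pay €120; sellers receive €142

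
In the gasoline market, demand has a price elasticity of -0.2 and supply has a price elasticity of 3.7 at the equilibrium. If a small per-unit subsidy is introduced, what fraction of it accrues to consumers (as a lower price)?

For a small subsidy around the equilibrium, the benefit split depends on the relative slopes, which at a point are proportional to the elasticities.
Buyer share = εs/(εs + |εd|) = 3.7/(3.7 + 0.2) = 37/39; seller share = |εd|/(εs + |εd|) = 2/39.

Consumer share = 37/39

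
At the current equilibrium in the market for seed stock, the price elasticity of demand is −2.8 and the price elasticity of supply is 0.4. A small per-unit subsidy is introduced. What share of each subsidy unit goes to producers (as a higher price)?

For a small subsidy around the equilibrium, the benefit split depends on the relative slopes, which at a point are proportional to the elasticities.
Buyer share = εs/(εs + |εd|) = 0.4/(0.4 + 2.8) = 0.125; seller share = |εd|/(εs + |εd|) = 0.875.
So producers capture 0.875 of the subsidy.

Producer share = 0.875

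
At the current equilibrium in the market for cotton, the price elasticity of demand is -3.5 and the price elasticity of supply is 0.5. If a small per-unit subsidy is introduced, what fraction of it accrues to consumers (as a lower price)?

Consumer share = 0.125

For a small subsidy around the equilibrium, the benefit split depends on the relative slopes, which at a point are proportional to the elasticities.
Buyer share = εs/(εs + |εd|) = 0.5/(0.5 + 3.5) = 0.125; seller share = |εd|/(εs + |εd|) = 0.875.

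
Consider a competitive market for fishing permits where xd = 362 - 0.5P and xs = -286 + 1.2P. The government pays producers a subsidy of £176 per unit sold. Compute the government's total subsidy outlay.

Government cost = 698720/17

Pre-subsidy: 362 - 0.5P = -286 + 1.2P gives P* = 6480/17, x* = 2914/17.
With the subsidy, sellers receive Ps = Pb + 176 for each unit, where Pb is the price buyers pay.
Supply in terms of Pb becomes xs = -286 + 1.2(Pb + 176) = -74.8 + 1.2Pb. Setting this equal to demand: 362 - 0.5Pb = -74.8 + 1.2Pb, so Pb = 4368/17.
Sellers receive Ps = 4368/17 + 176 = 7360/17; x' = 362 − 0.5·(4368/17) = 3970/17.
Government outlay = subsidy × quantity = 176 × 3970/17 = 698720/17.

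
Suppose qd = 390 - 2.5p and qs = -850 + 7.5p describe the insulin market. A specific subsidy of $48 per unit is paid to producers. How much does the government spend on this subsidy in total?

Pre-subsidy: 390 - 2.5p = -850 + 7.5p gives p* = 124, q* = 80.
With the subsidy, sellers receive ps = pb + 48 for each unit, where pb is the price buyers pay.
Supply in terms of pb becomes qs = -850 + 7.5(pb + 48) = -490 + 7.5pb. Setting this equal to demand: 390 - 2.5pb = -490 + 7.5pb, so pb = 88.
Sellers receive ps = 88 + 48 = 136; q' = 390 − 2.5·88 = 170.
Government outlay = subsidy × quantity = 48 × 170 = 8160.

Government cost = $8160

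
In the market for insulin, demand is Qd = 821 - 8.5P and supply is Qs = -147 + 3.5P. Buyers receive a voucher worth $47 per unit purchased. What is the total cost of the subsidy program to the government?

Government cost = 568183/48

Pre-subsidy: 821 - 8.5P = -147 + 3.5P gives P* = 242/3, Q* = 406/3.
With the rebate, buyers effectively pay Pb = Ps − 47, where Ps is the price sellers receive.
Demand in terms of Ps becomes Qd = 821 − 8.5(Ps − 47) = 1220.5 - 8.5Ps. Setting this equal to supply: 1220.5 - 8.5Ps = -147 + 3.5Ps, so Ps = 2735/24.
Buyers pay Pb = 2735/24 − 47 = 1607/24; Q' = -147 + 3.5·(2735/24) = 12089/48.
Government outlay = subsidy × quantity = 47 × 12089/48 = 568183/48.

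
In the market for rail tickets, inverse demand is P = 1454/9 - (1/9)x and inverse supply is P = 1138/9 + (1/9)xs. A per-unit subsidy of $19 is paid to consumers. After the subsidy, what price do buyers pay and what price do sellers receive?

Buyers pay $134.5; sellers receive $153.5

Pre-subsidy: 1454/9 - (1/9)x = 1138/9 + (1/9)x gives x* = 158 and P* = 144.
With the rebate, buyers effectively pay Pb = Ps − 19, where Ps is the price sellers receive.
On the curves, Pb = 1454/9 - (1/9)x and Ps = 1138/9 + (1/9)x; the wedge Ps − Pb = 19 gives 1138/9 + (1/9)x − (1454/9 - (1/9)x) = 19, so x' = 243.5.
Then Pb = 1454/9 − (1/9)·243.5 = 134.5 and Ps = 1138/9 + (1/9)·243.5 = 153.5.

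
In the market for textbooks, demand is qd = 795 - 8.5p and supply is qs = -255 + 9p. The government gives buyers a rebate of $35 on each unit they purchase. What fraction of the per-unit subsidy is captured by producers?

Producer share = 17/35

Pre-subsidy: 795 - 8.5p = -255 + 9p gives p* = 60, q* = 285.
With the rebate, buyers effectively pay pb = ps − 35, where ps is the price sellers receive.
Demand in terms of ps becomes qd = 795 − 8.5(ps − 35) = 1092.5 - 8.5ps. Setting this equal to supply: 1092.5 - 8.5ps = -255 + 9ps, so ps = 77.
Buyers pay pb = 77 − 35 = 42; q' = -255 + 9·77 = 438.
Buyers' price falls by p* − pb = 60 − 42 = 18; sellers' price rises by ps − p* = 77 − 60 = 17.
So producers capture 17/35 = 17/35 of each unit of subsidy.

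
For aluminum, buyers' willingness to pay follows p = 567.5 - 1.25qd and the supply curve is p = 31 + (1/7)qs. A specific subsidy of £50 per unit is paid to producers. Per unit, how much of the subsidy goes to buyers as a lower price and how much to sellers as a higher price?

Buyers gain 1750/39 per unit; sellers gain 200/39 per unit

Pre-subsidy: 567.5 - 1.25q = 31 + (1/7)q gives q* = 15022/39 and p* = 3355/39.
With the subsidy, sellers receive ps = pb + 50 for each unit, where pb is the price buyers pay.
On the curves, pb = 567.5 - 1.25q and ps = 31 + (1/7)q; the wedge ps − pb = 50 gives 31 + (1/7)q − (567.5 - 1.25q) = 50, so q' = 5474/13.
Then pb = 567.5 − 1.25·(5474/13) = 535/13 and ps = 31 + (1/7)·(5474/13) = 1185/13.
Buyers' price falls by p* − pb = 3355/39 − 535/13 = 1750/39; sellers' price rises by ps − p* = 1185/13 − 3355/39 = 200/39.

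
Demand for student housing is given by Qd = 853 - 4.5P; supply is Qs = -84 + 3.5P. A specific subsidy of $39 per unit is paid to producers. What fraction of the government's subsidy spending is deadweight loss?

Pre-subsidy: 853 - 4.5P = -84 + 3.5P gives P* = 117.125, Q* = 325.9375.
With the subsidy, sellers receive Ps = Pb + 39 for each unit, where Pb is the price buyers pay.
Supply in terms of Pb becomes Qs = -84 + 3.5(Pb + 39) = 52.5 + 3.5Pb. Setting this equal to demand: 853 - 4.5Pb = 52.5 + 3.5Pb, so Pb = 100.0625.
Sellers receive Ps = 100.0625 + 39 = 139.0625; Q' = 853 − 4.5·100.0625 = 402.71875.
ΔCS = ½(325.9375 + 402.71875)(117.125 − 100.0625) = 6216.3486328125; ΔPS = ½(325.9375 + 402.71875)(139.0625 − 117.125) = 7992.4482421875.
Government spending = 39 × 402.71875 = 15706.03125.
DWL = ½ × 39 × (402.71875 − 325.9375) = 1497.234375; fraction = 1497.234375 / 15706.03125 = 351/3682.

DWL / government spending = 351/3682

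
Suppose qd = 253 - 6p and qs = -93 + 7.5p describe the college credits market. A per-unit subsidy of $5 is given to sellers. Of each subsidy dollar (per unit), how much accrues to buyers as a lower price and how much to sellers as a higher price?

Pre-subsidy: 253 - 6p = -93 + 7.5p gives p* = 692/27, q* = 893/9.
With the subsidy, sellers receive ps = pb + 5 for each unit, where pb is the price buyers pay.
Supply in terms of pb becomes qs = -93 + 7.5(pb + 5) = -55.5 + 7.5pb. Setting this equal to demand: 253 - 6pb = -55.5 + 7.5pb, so pb = 617/27.
Sellers receive ps = 617/27 + 5 = 752/27; q' = 253 − 6·(617/27) = 1043/9.
Buyers' price falls by p* − pb = 692/27 − 617/27 = 25/9; sellers' price rises by ps − p* = 752/27 − 692/27 = 20/9.

Buyers gain 25/9 per unit; sellers gain 20/9 per unit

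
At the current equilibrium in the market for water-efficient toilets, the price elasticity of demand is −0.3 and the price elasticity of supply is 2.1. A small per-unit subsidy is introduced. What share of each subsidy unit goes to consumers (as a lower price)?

Consumer share = 0.875

For a small subsidy around the equilibrium, the benefit split depends on the relative slopes, which at a point are proportional to the elasticities.
Buyer share = εs/(εs + |εd|) = 2.1/(2.1 + 0.3) = 0.875; seller share = |εd|/(εs + |εd|) = 0.125.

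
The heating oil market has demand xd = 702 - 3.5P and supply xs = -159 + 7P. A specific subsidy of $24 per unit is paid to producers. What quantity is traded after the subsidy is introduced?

x' = 471

Pre-subsidy: 702 - 3.5P = -159 + 7P gives P* = 82, x* = 415.
With the subsidy, sellers receive Ps = Pb + 24 for each unit, where Pb is the price buyers pay.
Supply in terms of Pb becomes xs = -159 + 7(Pb + 24) = 9 + 7Pb. Setting this equal to demand: 702 - 3.5Pb = 9 + 7Pb, so Pb = 66.
Sellers receive Ps = 66 + 24 = 90; x' = 702 − 3.5·66 = 471.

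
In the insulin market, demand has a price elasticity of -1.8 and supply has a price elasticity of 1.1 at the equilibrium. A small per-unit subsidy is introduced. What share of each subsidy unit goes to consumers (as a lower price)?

For a small subsidy around the equilibrium, the benefit split depends on the relative slopes, which at a point are proportional to the elasticities.
Buyer share = εs/(εs + |εd|) = 1.1/(1.1 + 1.8) = 11/29; seller share = |εd|/(εs + |εd|) = 18/29.

Consumer share = 11/29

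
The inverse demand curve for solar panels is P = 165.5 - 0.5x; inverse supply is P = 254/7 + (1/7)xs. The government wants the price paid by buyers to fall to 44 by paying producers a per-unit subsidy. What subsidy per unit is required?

At a buyer price of 44, quantity demanded is 331 − 2·44 = 243.
Sellers supply 243 only when they receive Ps = 254/7 + (1/7)·243 = 71.
s = Ps − Pb = 71 − 44 = 27.

Required subsidy s = 27 per unit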